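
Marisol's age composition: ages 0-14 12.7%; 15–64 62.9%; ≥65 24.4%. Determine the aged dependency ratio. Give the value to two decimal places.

Old-age dependency ratio = 24.4 / 62.9 × 100 = 38.79

Old-age dependency ratio: 38.79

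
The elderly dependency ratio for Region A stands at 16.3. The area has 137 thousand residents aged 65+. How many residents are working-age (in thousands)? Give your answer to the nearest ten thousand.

Working-age: 840

Old-age dependency ratio = elderly / working-age × 100
16.3 = 137 / W × 100
⇒ 840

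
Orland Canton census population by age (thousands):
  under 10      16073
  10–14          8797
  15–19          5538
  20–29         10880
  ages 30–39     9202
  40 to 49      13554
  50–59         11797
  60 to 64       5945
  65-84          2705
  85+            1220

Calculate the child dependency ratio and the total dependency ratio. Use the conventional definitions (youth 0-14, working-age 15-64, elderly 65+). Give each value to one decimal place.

0–14: 16073 + 8797 = 24870
15–64: 5538 + 10880 + 9202 + 13554 + 11797 + 5945 = 56916
65+: 2705 + 1220 = 3925
Youth dependency ratio = 24870 / 56916 × 100 = 43.7
Total dependency ratio = (24870 + 3925) / 56916 × 100 = 28795 / 56916 × 100 = 50.6

Youth dependency ratio: 43.7
Total dependency ratio: 50.6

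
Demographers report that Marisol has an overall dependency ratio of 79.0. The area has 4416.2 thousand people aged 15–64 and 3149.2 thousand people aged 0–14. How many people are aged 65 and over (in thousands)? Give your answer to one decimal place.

Aged 65 and over: 339.6

Total dependency ratio = (youth + elderly) / working-age × 100
79.0 = (3149.2 + E) / 4416.2 × 100
⇒ 339.6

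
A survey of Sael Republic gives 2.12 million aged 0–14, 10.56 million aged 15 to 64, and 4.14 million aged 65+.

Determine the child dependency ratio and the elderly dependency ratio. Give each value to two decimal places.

Youth dependency ratio = 2.12 / 10.56 × 100 = 20.08
Old-age dependency ratio = 4.14 / 10.56 × 100 = 39.20

Youth dependency ratio: 20.08
Old-age dependency ratio: 39.20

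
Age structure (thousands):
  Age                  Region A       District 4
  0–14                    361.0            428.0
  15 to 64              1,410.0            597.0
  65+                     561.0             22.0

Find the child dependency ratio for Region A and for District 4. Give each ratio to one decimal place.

Region A: 25.6
District 4: 71.7

Region A: 361.0 / 1,410.0 × 100 = 25.6
District 4: 428.0 / 597.0 × 100 = 71.7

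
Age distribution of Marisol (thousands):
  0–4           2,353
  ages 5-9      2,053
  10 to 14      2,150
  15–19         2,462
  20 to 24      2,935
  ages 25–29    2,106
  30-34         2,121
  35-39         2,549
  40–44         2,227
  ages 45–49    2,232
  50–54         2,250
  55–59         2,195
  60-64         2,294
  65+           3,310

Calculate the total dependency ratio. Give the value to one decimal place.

Total dependency ratio: 42.2

0–14: 2,353 + 2,053 + 2,150 = 6,556
15–64: 2,462 + 2,935 + 2,106 + 2,121 + 2,549 + 2,227 + 2,232 + 2,250 + 2,195 + 2,294 = 23,371
65+: 3,310
Total dependency ratio = (6,556 + 3,310) / 23,371 × 100 = 9,866 / 23,371 × 100 = 42.2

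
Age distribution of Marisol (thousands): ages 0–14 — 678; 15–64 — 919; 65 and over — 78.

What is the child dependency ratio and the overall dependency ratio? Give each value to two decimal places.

Youth dependency ratio = 678 / 919 × 100 = 73.78
Total dependency ratio = (678 + 78) / 919 × 100 = 756 / 919 × 100 = 82.26

Youth dependency ratio: 73.78
Total dependency ratio: 82.26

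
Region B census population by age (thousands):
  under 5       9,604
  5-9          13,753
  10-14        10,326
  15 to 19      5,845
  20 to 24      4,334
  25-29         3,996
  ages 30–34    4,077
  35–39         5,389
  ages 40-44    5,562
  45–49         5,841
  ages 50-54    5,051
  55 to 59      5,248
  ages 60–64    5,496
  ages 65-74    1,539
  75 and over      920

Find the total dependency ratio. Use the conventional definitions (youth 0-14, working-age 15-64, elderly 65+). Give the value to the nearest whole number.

0–14: 9,604 + 13,753 + 10,326 = 33,683
15–64: 5,845 + 4,334 + 3,996 + 4,077 + 5,389 + 5,562 + 5,841 + 5,051 + 5,248 + 5,496 = 50,839
65+: 1,539 + 920 = 2,459
Total dependency ratio = (33,683 + 2,459) / 50,839 × 100 = 36,142 / 50,839 × 100 = 71

Total dependency ratio: 71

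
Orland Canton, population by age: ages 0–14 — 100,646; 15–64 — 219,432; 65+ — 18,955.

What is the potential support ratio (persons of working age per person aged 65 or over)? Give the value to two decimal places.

Potential support ratio = 219,432 / 18,955 = 11.58

Potential support ratio: 11.58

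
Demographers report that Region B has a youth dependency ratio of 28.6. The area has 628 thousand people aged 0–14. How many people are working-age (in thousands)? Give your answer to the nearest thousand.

Working-age: 2,196

Youth dependency ratio = youth / working-age × 100
28.6 = 628 / W × 100
⇒ 2,196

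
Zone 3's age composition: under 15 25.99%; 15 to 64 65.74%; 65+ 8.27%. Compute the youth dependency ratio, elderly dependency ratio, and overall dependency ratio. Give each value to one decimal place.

Youth dependency ratio: 39.5
Old-age dependency ratio: 12.6
Total dependency ratio: 52.1

Youth dependency ratio = 25.99 / 65.74 × 100 = 39.5
Old-age dependency ratio = 8.27 / 65.74 × 100 = 12.6
Total dependency ratio = (25.99 + 8.27) / 65.74 × 100 = 34.26 / 65.74 × 100 = 52.1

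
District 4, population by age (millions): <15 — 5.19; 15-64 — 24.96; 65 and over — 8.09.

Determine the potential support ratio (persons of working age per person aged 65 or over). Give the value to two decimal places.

Potential support ratio = 24.96 / 8.09 = 3.09

Potential support ratio: 3.09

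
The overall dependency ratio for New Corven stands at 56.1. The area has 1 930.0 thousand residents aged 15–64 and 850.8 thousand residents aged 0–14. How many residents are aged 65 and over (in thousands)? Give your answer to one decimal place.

Total dependency ratio = (youth + elderly) / working-age × 100
56.1 = (850.8 + E) / 1 930.0 × 100
⇒ 231.9

Aged 65 and over: 231.9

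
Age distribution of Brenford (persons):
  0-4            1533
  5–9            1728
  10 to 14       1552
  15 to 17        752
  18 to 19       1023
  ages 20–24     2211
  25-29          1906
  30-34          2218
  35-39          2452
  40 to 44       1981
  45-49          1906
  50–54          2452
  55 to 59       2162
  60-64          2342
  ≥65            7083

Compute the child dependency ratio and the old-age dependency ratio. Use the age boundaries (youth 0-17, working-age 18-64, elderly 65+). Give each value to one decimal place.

Youth dependency ratio: 26.9
Old-age dependency ratio: 34.3

0–17: 1533 + 1728 + 1552 + 752 = 5565
18–64: 1023 + 2211 + 1906 + 2218 + 2452 + 1981 + 1906 + 2452 + 2162 + 2342 = 20653
65+: 7083
Youth dependency ratio = 5565 / 20653 × 100 = 26.9
Old-age dependency ratio = 7083 / 20653 × 100 = 34.3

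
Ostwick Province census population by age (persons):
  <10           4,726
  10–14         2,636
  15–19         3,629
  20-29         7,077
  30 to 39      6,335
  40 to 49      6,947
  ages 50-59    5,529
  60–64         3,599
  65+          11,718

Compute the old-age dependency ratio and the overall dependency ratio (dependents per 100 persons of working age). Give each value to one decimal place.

0–14: 4,726 + 2,636 = 7,362
15–64: 3,629 + 7,077 + 6,335 + 6,947 + 5,529 + 3,599 = 33,116
65+: 11,718
Old-age dependency ratio = 11,718 / 33,116 × 100 = 35.4
Total dependency ratio = (7,362 + 11,718) / 33,116 × 100 = 19,080 / 33,116 × 100 = 57.6

Old-age dependency ratio: 35.4
Total dependency ratio: 57.6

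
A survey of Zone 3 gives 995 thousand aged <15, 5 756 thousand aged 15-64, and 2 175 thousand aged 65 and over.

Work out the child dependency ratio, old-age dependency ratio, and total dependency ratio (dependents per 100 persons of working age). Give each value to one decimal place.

Youth dependency ratio: 17.3
Old-age dependency ratio: 37.8
Total dependency ratio: 55.1

Youth dependency ratio = 995 / 5 756 × 100 = 17.3
Old-age dependency ratio = 2 175 / 5 756 × 100 = 37.8
Total dependency ratio = (995 + 2 175) / 5 756 × 100 = 3 170 / 5 756 × 100 = 55.1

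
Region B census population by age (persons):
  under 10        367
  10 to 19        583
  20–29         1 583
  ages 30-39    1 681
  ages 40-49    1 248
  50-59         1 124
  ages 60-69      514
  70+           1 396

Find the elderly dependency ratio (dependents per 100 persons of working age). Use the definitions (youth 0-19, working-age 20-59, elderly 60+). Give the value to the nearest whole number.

Old-age dependency ratio: 34

0–19: 367 + 583 = 950
20–59: 1 583 + 1 681 + 1 248 + 1 124 = 5 636
60+: 514 + 1 396 = 1 910
Old-age dependency ratio = 1 910 / 5 636 × 100 = 34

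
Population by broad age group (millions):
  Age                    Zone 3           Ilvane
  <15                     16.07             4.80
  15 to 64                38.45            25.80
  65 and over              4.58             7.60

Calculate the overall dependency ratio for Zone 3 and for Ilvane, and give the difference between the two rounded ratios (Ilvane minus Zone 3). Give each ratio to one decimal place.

Zone 3: (16.07 + 4.58) / 38.45 × 100 = 20.65 / 38.45 × 100 = 53.7
Ilvane: (4.80 + 7.60) / 25.80 × 100 = 12.40 / 25.80 × 100 = 48.1

Zone 3: 53.7
Ilvane: 48.1
Difference: -5.6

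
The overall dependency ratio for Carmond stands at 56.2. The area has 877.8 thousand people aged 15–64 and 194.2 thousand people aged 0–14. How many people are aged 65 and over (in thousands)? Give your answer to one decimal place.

Total dependency ratio = (youth + elderly) / working-age × 100
56.2 = (194.2 + E) / 877.8 × 100
⇒ 299.1

Aged 65 and over: 299.1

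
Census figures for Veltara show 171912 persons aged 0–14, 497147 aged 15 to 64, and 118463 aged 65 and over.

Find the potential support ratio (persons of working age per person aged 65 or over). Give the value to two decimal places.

Potential support ratio: 4.20

Potential support ratio = 497147 / 118463 = 4.20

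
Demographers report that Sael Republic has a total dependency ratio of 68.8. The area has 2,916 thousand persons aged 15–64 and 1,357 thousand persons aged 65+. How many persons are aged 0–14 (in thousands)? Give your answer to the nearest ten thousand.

Total dependency ratio = (youth + elderly) / working-age × 100
68.8 = (Y + 1,357) / 2,916 × 100
⇒ 650

Aged 0–14: 650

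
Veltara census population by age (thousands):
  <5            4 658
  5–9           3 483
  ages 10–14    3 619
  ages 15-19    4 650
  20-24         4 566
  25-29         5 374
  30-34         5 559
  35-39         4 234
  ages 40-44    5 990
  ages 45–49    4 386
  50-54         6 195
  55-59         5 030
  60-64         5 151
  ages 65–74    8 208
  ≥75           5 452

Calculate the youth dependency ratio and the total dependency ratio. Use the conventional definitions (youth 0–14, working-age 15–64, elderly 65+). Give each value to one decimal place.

Youth dependency ratio: 23.0
Total dependency ratio: 49.7

0–14: 4 658 + 3 483 + 3 619 = 11 760
15–64: 4 650 + 4 566 + 5 374 + 5 559 + 4 234 + 5 990 + 4 386 + 6 195 + 5 030 + 5 151 = 51 135
65+: 8 208 + 5 452 = 13 660
Youth dependency ratio = 11 760 / 51 135 × 100 = 23.0
Total dependency ratio = (11 760 + 13 660) / 51 135 × 100 = 25 420 / 51 135 × 100 = 49.7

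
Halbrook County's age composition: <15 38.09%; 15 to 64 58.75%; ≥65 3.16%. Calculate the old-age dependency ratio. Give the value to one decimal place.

Old-age dependency ratio: 5.4

Old-age dependency ratio = 3.16 / 58.75 × 100 = 5.4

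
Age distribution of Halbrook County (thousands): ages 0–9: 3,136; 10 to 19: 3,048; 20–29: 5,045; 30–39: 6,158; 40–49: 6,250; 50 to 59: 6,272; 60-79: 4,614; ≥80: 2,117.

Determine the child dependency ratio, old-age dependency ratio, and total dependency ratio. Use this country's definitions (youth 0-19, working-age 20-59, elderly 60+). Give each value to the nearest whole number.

Youth dependency ratio: 26
Old-age dependency ratio: 28
Total dependency ratio: 54

0–19: 3,136 + 3,048 = 6,184
20–59: 5,045 + 6,158 + 6,250 + 6,272 = 23,725
60+: 4,614 + 2,117 = 6,731
Youth dependency ratio = 6,184 / 23,725 × 100 = 26
Old-age dependency ratio = 6,731 / 23,725 × 100 = 28
Total dependency ratio = (6,184 + 6,731) / 23,725 × 100 = 12,915 / 23,725 × 100 = 54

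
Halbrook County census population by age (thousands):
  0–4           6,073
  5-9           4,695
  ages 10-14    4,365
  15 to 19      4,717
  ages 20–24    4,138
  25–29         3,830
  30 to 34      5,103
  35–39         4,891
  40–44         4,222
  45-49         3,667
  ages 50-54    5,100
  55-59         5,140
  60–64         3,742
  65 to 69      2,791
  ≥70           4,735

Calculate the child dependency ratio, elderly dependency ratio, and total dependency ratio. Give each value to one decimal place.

Youth dependency ratio: 34.0
Old-age dependency ratio: 16.9
Total dependency ratio: 50.9

0–14: 6,073 + 4,695 + 4,365 = 15,133
15–64: 4,717 + 4,138 + 3,830 + 5,103 + 4,891 + 4,222 + 3,667 + 5,100 + 5,140 + 3,742 = 44,550
65+: 2,791 + 4,735 = 7,526
Youth dependency ratio = 15,133 / 44,550 × 100 = 34.0
Old-age dependency ratio = 7,526 / 44,550 × 100 = 16.9
Total dependency ratio = (15,133 + 7,526) / 44,550 × 100 = 22,659 / 44,550 × 100 = 50.9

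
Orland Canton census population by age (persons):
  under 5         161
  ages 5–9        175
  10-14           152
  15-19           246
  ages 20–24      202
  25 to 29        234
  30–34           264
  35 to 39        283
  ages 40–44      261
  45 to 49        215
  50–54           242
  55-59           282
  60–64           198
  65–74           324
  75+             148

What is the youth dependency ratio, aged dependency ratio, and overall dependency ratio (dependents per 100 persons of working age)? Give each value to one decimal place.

0–14: 161 + 175 + 152 = 488
15–64: 246 + 202 + 234 + 264 + 283 + 261 + 215 + 242 + 282 + 198 = 2427
65+: 324 + 148 = 472
Youth dependency ratio = 488 / 2427 × 100 = 20.1
Old-age dependency ratio = 472 / 2427 × 100 = 19.4
Total dependency ratio = (488 + 472) / 2427 × 100 = 960 / 2427 × 100 = 39.6

Youth dependency ratio: 20.1
Old-age dependency ratio: 19.4
Total dependency ratio: 39.6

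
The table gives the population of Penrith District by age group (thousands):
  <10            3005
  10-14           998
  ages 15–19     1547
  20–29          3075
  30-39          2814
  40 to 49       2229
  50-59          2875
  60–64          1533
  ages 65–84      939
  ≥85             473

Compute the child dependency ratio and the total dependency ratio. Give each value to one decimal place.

0–14: 3005 + 998 = 4003
15–64: 1547 + 3075 + 2814 + 2229 + 2875 + 1533 = 14073
65+: 939 + 473 = 1412
Youth dependency ratio = 4003 / 14073 × 100 = 28.4
Total dependency ratio = (4003 + 1412) / 14073 × 100 = 5415 / 14073 × 100 = 38.5

Youth dependency ratio: 28.4
Total dependency ratio: 38.5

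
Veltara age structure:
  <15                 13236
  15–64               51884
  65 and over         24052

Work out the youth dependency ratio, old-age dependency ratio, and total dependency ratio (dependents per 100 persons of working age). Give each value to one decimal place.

Youth dependency ratio = 13236 / 51884 × 100 = 25.5
Old-age dependency ratio = 24052 / 51884 × 100 = 46.4
Total dependency ratio = (13236 + 24052) / 51884 × 100 = 37288 / 51884 × 100 = 71.9

Youth dependency ratio: 25.5
Old-age dependency ratio: 46.4
Total dependency ratio: 71.9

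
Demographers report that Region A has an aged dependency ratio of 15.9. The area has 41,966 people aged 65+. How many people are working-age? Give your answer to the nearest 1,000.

Working-age: 264,000

Old-age dependency ratio = elderly / working-age × 100
15.9 = 41,966 / W × 100
⇒ 264,000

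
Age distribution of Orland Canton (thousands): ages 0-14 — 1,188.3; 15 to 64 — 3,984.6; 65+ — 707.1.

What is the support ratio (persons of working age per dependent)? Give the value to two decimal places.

Support ratio = 3,984.6 / (1,188.3 + 707.1) = 3,984.6 / 1,895.4 = 2.10

Support ratio: 2.10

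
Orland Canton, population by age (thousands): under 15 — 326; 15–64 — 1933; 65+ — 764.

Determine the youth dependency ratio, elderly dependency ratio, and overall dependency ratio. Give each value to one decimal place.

Youth dependency ratio: 16.9
Old-age dependency ratio: 39.5
Total dependency ratio: 56.4

Youth dependency ratio = 326 / 1933 × 100 = 16.9
Old-age dependency ratio = 764 / 1933 × 100 = 39.5
Total dependency ratio = (326 + 764) / 1933 × 100 = 1090 / 1933 × 100 = 56.4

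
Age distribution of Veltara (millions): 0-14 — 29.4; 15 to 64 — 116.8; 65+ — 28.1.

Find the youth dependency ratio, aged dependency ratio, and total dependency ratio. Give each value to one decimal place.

Youth dependency ratio: 25.2
Old-age dependency ratio: 24.1
Total dependency ratio: 49.2

Youth dependency ratio = 29.4 / 116.8 × 100 = 25.2
Old-age dependency ratio = 28.1 / 116.8 × 100 = 24.1
Total dependency ratio = (29.4 + 28.1) / 116.8 × 100 = 57.5 / 116.8 × 100 = 49.2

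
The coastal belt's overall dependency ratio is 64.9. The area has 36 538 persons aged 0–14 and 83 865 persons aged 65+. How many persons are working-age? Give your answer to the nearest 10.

Working-age: 185 520

Total dependency ratio = (youth + elderly) / working-age × 100
64.9 = (36 538 + 83 865) / W × 100
⇒ 185 520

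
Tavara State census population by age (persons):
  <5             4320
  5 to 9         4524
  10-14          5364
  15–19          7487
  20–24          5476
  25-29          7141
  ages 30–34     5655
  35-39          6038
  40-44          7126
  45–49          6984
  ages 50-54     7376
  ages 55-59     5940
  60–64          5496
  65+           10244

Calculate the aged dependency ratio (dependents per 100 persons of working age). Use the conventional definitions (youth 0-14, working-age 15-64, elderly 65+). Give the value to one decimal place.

0–14: 4320 + 4524 + 5364 = 14208
15–64: 7487 + 5476 + 7141 + 5655 + 6038 + 7126 + 6984 + 7376 + 5940 + 5496 = 64719
65+: 10244
Old-age dependency ratio = 10244 / 64719 × 100 = 15.8

Old-age dependency ratio: 15.8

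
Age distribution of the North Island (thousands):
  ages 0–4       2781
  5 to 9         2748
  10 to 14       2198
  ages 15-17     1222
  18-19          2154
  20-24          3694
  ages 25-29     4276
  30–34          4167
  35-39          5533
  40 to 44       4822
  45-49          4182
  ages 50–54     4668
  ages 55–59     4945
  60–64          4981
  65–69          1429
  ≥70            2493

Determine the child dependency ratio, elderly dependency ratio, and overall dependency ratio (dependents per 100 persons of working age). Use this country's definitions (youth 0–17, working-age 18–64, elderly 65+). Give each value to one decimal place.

0–17: 2781 + 2748 + 2198 + 1222 = 8949
18–64: 2154 + 3694 + 4276 + 4167 + 5533 + 4822 + 4182 + 4668 + 4945 + 4981 = 43422
65+: 1429 + 2493 = 3922
Youth dependency ratio = 8949 / 43422 × 100 = 20.6
Old-age dependency ratio = 3922 / 43422 × 100 = 9.0
Total dependency ratio = (8949 + 3922) / 43422 × 100 = 12871 / 43422 × 100 = 29.6

Youth dependency ratio: 20.6
Old-age dependency ratio: 9.0
Total dependency ratio: 29.6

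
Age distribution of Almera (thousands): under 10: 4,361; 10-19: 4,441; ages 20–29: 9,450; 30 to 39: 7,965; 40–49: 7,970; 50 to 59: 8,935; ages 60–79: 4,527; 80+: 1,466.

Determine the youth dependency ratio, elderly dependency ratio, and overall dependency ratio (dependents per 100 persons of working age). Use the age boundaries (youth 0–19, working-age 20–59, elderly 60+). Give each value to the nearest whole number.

0–19: 4,361 + 4,441 = 8,802
20–59: 9,450 + 7,965 + 7,970 + 8,935 = 34,320
60+: 4,527 + 1,466 = 5,993
Youth dependency ratio = 8,802 / 34,320 × 100 = 26
Old-age dependency ratio = 5,993 / 34,320 × 100 = 17
Total dependency ratio = (8,802 + 5,993) / 34,320 × 100 = 14,795 / 34,320 × 100 = 43

Youth dependency ratio: 26
Old-age dependency ratio: 17
Total dependency ratio: 43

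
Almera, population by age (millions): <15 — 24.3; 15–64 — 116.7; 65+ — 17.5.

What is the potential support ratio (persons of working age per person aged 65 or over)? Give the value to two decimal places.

Potential support ratio: 6.67

Potential support ratio = 116.7 / 17.5 = 6.67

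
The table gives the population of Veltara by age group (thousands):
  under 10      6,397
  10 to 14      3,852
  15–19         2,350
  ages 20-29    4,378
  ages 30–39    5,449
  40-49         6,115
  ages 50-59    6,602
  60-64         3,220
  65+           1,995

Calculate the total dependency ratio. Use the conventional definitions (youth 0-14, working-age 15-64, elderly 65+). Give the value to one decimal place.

Total dependency ratio: 43.6

0–14: 6,397 + 3,852 = 10,249
15–64: 2,350 + 4,378 + 5,449 + 6,115 + 6,602 + 3,220 = 28,114
65+: 1,995
Total dependency ratio = (10,249 + 1,995) / 28,114 × 100 = 12,244 / 28,114 × 100 = 43.6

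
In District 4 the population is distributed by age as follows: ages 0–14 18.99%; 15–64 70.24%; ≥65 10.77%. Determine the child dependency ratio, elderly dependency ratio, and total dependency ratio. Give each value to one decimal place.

Youth dependency ratio: 27.0
Old-age dependency ratio: 15.3
Total dependency ratio: 42.4

Youth dependency ratio = 18.99 / 70.24 × 100 = 27.0
Old-age dependency ratio = 10.77 / 70.24 × 100 = 15.3
Total dependency ratio = (18.99 + 10.77) / 70.24 × 100 = 29.76 / 70.24 × 100 = 42.4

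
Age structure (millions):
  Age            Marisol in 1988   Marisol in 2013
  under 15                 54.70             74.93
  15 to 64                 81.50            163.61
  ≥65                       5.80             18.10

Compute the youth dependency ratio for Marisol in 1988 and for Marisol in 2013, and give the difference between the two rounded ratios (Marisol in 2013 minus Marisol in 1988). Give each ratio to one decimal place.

Marisol in 1988: 67.1
Marisol in 2013: 45.8
Difference: -21.3

Marisol in 1988: 54.70 / 81.50 × 100 = 67.1
Marisol in 2013: 74.93 / 163.61 × 100 = 45.8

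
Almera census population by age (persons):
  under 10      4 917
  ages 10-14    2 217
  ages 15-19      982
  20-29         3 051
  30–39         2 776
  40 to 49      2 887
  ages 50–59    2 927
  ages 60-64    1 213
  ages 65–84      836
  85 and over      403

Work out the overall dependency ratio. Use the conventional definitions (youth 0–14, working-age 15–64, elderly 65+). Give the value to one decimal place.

Total dependency ratio: 60.5

0–14: 4 917 + 2 217 = 7 134
15–64: 982 + 3 051 + 2 776 + 2 887 + 2 927 + 1 213 = 13 836
65+: 836 + 403 = 1 239
Total dependency ratio = (7 134 + 1 239) / 13 836 × 100 = 8 373 / 13 836 × 100 = 60.5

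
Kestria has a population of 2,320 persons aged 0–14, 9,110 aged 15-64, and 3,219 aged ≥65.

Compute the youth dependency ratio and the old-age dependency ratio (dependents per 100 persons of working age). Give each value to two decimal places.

Youth dependency ratio: 25.47
Old-age dependency ratio: 35.33

Youth dependency ratio = 2,320 / 9,110 × 100 = 25.47
Old-age dependency ratio = 3,219 / 9,110 × 100 = 35.33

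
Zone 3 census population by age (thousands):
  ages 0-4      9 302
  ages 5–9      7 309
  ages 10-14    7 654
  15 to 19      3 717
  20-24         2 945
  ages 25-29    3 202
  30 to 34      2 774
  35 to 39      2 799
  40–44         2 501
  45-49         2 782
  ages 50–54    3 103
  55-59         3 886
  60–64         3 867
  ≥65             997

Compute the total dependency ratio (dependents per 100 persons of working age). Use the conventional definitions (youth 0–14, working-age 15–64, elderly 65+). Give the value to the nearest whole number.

Total dependency ratio: 80

0–14: 9 302 + 7 309 + 7 654 = 24 265
15–64: 3 717 + 2 945 + 3 202 + 2 774 + 2 799 + 2 501 + 2 782 + 3 103 + 3 886 + 3 867 = 31 576
65+: 997
Total dependency ratio = (24 265 + 997) / 31 576 × 100 = 25 262 / 31 576 × 100 = 80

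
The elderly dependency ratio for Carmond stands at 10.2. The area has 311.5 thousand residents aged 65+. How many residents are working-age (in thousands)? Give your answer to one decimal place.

Old-age dependency ratio = elderly / working-age × 100
10.2 = 311.5 / W × 100
⇒ 3053.9

Working-age: 3053.9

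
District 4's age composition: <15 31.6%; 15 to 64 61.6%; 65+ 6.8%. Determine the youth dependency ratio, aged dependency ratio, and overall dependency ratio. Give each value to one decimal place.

Youth dependency ratio = 31.6 / 61.6 × 100 = 51.3
Old-age dependency ratio = 6.8 / 61.6 × 100 = 11.0
Total dependency ratio = (31.6 + 6.8) / 61.6 × 100 = 38.4 / 61.6 × 100 = 62.3

Youth dependency ratio: 51.3
Old-age dependency ratio: 11.0
Total dependency ratio: 62.3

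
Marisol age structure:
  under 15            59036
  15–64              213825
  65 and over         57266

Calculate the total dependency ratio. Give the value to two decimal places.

Total dependency ratio: 54.39

Total dependency ratio = (59036 + 57266) / 213825 × 100 = 116302 / 213825 × 100 = 54.39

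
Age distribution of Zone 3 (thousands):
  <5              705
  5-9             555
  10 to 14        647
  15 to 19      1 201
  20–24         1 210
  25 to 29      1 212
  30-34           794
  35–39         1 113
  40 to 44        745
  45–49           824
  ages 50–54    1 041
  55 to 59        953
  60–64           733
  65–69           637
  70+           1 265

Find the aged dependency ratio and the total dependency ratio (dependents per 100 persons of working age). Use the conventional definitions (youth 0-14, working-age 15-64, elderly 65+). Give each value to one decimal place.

Old-age dependency ratio: 19.4
Total dependency ratio: 38.8

0–14: 705 + 555 + 647 = 1 907
15–64: 1 201 + 1 210 + 1 212 + 794 + 1 113 + 745 + 824 + 1 041 + 953 + 733 = 9 826
65+: 637 + 1 265 = 1 902
Old-age dependency ratio = 1 902 / 9 826 × 100 = 19.4
Total dependency ratio = (1 907 + 1 902) / 9 826 × 100 = 3 809 / 9 826 × 100 = 38.8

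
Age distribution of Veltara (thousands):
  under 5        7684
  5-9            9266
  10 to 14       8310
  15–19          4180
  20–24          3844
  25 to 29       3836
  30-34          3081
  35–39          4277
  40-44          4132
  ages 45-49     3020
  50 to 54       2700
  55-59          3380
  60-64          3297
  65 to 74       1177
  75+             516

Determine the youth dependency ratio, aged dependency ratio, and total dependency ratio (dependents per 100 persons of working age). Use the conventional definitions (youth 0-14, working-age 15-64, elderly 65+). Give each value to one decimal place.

0–14: 7684 + 9266 + 8310 = 25260
15–64: 4180 + 3844 + 3836 + 3081 + 4277 + 4132 + 3020 + 2700 + 3380 + 3297 = 35747
65+: 1177 + 516 = 1693
Youth dependency ratio = 25260 / 35747 × 100 = 70.7
Old-age dependency ratio = 1693 / 35747 × 100 = 4.7
Total dependency ratio = (25260 + 1693) / 35747 × 100 = 26953 / 35747 × 100 = 75.4

Youth dependency ratio: 70.7
Old-age dependency ratio: 4.7
Total dependency ratio: 75.4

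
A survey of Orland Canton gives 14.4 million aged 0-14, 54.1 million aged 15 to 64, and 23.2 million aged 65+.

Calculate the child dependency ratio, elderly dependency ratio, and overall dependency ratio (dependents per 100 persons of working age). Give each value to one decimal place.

Youth dependency ratio: 26.6
Old-age dependency ratio: 42.9
Total dependency ratio: 69.5

Youth dependency ratio = 14.4 / 54.1 × 100 = 26.6
Old-age dependency ratio = 23.2 / 54.1 × 100 = 42.9
Total dependency ratio = (14.4 + 23.2) / 54.1 × 100 = 37.6 / 54.1 × 100 = 69.5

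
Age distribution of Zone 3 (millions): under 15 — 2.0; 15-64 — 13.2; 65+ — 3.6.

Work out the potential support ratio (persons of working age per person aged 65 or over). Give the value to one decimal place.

Potential support ratio = 13.2 / 3.6 = 3.7

Potential support ratio: 3.7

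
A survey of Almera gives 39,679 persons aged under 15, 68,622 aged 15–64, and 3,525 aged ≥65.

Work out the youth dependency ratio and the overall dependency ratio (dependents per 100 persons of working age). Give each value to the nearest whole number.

Youth dependency ratio: 58
Total dependency ratio: 63

Youth dependency ratio = 39,679 / 68,622 × 100 = 58
Total dependency ratio = (39,679 + 3,525) / 68,622 × 100 = 43,204 / 68,622 × 100 = 63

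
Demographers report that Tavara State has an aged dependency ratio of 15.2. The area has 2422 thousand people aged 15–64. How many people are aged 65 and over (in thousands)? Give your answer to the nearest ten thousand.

Aged 65 and over: 370

Old-age dependency ratio = elderly / working-age × 100
15.2 = E / 2422 × 100
⇒ 370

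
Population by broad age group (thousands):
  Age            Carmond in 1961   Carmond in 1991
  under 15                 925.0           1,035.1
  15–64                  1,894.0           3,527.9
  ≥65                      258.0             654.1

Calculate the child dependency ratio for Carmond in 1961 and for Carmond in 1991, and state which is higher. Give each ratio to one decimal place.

Carmond in 1961: 925.0 / 1,894.0 × 100 = 48.8
Carmond in 1991: 1,035.1 / 3,527.9 × 100 = 29.3

Carmond in 1961: 48.8
Carmond in 1991: 29.3
Higher: Carmond in 1961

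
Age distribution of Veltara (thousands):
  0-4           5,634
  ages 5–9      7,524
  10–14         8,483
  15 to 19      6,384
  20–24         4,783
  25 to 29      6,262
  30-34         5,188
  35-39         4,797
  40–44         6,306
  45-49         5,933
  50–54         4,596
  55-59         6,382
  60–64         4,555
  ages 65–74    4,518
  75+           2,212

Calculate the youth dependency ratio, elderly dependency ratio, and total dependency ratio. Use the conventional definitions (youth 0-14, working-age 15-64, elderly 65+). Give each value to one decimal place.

Youth dependency ratio: 39.2
Old-age dependency ratio: 12.2
Total dependency ratio: 51.4

0–14: 5,634 + 7,524 + 8,483 = 21,641
15–64: 6,384 + 4,783 + 6,262 + 5,188 + 4,797 + 6,306 + 5,933 + 4,596 + 6,382 + 4,555 = 55,186
65+: 4,518 + 2,212 = 6,730
Youth dependency ratio = 21,641 / 55,186 × 100 = 39.2
Old-age dependency ratio = 6,730 / 55,186 × 100 = 12.2
Total dependency ratio = (21,641 + 6,730) / 55,186 × 100 = 28,371 / 55,186 × 100 = 51.4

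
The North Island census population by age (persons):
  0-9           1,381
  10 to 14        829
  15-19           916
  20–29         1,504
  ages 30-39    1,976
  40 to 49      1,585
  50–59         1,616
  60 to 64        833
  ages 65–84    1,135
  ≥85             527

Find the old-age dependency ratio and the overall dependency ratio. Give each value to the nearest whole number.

0–14: 1,381 + 829 = 2,210
15–64: 916 + 1,504 + 1,976 + 1,585 + 1,616 + 833 = 8,430
65+: 1,135 + 527 = 1,662
Old-age dependency ratio = 1,662 / 8,430 × 100 = 20
Total dependency ratio = (2,210 + 1,662) / 8,430 × 100 = 3,872 / 8,430 × 100 = 46

Old-age dependency ratio: 20
Total dependency ratio: 46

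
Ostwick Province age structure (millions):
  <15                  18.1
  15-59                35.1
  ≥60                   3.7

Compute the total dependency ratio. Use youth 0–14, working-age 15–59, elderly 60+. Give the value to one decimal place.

Total dependency ratio = (18.1 + 3.7) / 35.1 × 100 = 21.8 / 35.1 × 100 = 62.1

Total dependency ratio: 62.1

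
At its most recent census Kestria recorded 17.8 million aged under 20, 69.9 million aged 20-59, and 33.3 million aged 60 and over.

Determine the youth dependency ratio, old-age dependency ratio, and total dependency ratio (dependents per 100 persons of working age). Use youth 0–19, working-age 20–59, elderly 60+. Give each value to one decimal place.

Youth dependency ratio: 25.5
Old-age dependency ratio: 47.6
Total dependency ratio: 73.1

Youth dependency ratio = 17.8 / 69.9 × 100 = 25.5
Old-age dependency ratio = 33.3 / 69.9 × 100 = 47.6
Total dependency ratio = (17.8 + 33.3) / 69.9 × 100 = 51.1 / 69.9 × 100 = 73.1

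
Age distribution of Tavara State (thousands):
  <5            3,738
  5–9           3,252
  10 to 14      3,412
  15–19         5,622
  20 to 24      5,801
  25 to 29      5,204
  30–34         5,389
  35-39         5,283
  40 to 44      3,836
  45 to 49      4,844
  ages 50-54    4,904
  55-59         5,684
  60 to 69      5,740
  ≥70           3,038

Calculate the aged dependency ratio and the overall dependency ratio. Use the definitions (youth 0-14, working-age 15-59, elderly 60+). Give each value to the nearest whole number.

0–14: 3,738 + 3,252 + 3,412 = 10,402
15–59: 5,622 + 5,801 + 5,204 + 5,389 + 5,283 + 3,836 + 4,844 + 4,904 + 5,684 = 46,567
60+: 5,740 + 3,038 = 8,778
Old-age dependency ratio = 8,778 / 46,567 × 100 = 19
Total dependency ratio = (10,402 + 8,778) / 46,567 × 100 = 19,180 / 46,567 × 100 = 41

Old-age dependency ratio: 19
Total dependency ratio: 41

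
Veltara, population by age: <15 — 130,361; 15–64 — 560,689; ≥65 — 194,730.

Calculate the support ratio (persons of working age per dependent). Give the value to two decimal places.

Support ratio = 560,689 / (130,361 + 194,730) = 560,689 / 325,091 = 1.72

Support ratio: 1.72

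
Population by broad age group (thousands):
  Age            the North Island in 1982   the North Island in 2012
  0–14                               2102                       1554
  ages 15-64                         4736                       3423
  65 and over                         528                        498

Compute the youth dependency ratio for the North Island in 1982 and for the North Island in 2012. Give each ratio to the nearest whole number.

the North Island in 1982: 2102 / 4736 × 100 = 44
the North Island in 2012: 1554 / 3423 × 100 = 45

the North Island in 1982: 44
the North Island in 2012: 45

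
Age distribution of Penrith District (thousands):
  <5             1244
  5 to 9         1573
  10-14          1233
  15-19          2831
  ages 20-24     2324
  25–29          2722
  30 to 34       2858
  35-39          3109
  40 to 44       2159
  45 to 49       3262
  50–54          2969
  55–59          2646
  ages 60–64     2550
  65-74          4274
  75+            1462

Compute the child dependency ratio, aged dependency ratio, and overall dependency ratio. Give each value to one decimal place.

Youth dependency ratio: 14.8
Old-age dependency ratio: 20.9
Total dependency ratio: 35.7

0–14: 1244 + 1573 + 1233 = 4050
15–64: 2831 + 2324 + 2722 + 2858 + 3109 + 2159 + 3262 + 2969 + 2646 + 2550 = 27430
65+: 4274 + 1462 = 5736
Youth dependency ratio = 4050 / 27430 × 100 = 14.8
Old-age dependency ratio = 5736 / 27430 × 100 = 20.9
Total dependency ratio = (4050 + 5736) / 27430 × 100 = 9786 / 27430 × 100 = 35.7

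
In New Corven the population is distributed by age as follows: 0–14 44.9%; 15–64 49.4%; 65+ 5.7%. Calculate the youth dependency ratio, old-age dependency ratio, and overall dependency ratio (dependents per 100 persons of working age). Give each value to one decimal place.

Youth dependency ratio: 90.9
Old-age dependency ratio: 11.5
Total dependency ratio: 102.4

Youth dependency ratio = 44.9 / 49.4 × 100 = 90.9
Old-age dependency ratio = 5.7 / 49.4 × 100 = 11.5
Total dependency ratio = (44.9 + 5.7) / 49.4 × 100 = 50.6 / 49.4 × 100 = 102.4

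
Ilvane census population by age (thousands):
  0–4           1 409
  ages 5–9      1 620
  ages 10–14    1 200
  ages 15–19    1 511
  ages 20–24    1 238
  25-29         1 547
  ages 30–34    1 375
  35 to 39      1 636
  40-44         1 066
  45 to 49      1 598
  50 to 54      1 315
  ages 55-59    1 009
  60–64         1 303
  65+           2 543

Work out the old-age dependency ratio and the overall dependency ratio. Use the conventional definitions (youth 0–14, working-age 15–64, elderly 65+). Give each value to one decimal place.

0–14: 1 409 + 1 620 + 1 200 = 4 229
15–64: 1 511 + 1 238 + 1 547 + 1 375 + 1 636 + 1 066 + 1 598 + 1 315 + 1 009 + 1 303 = 13 598
65+: 2 543
Old-age dependency ratio = 2 543 / 13 598 × 100 = 18.7
Total dependency ratio = (4 229 + 2 543) / 13 598 × 100 = 6 772 / 13 598 × 100 = 49.8

Old-age dependency ratio: 18.7
Total dependency ratio: 49.8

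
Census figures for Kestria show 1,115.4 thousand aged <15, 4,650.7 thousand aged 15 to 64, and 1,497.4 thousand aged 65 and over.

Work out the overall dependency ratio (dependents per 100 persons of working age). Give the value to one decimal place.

Total dependency ratio: 56.2

Total dependency ratio = (1,115.4 + 1,497.4) / 4,650.7 × 100 = 2,612.8 / 4,650.7 × 100 = 56.2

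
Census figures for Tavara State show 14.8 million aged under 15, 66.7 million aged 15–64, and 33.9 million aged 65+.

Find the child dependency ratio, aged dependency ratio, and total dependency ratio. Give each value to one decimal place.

Youth dependency ratio = 14.8 / 66.7 × 100 = 22.2
Old-age dependency ratio = 33.9 / 66.7 × 100 = 50.8
Total dependency ratio = (14.8 + 33.9) / 66.7 × 100 = 48.7 / 66.7 × 100 = 73.0

Youth dependency ratio: 22.2
Old-age dependency ratio: 50.8
Total dependency ratio: 73.0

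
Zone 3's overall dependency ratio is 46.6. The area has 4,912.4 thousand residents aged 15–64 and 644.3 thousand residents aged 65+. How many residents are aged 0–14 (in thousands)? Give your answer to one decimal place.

Total dependency ratio = (youth + elderly) / working-age × 100
46.6 = (Y + 644.3) / 4,912.4 × 100
⇒ 1,644.9

Aged 0–14: 1,644.9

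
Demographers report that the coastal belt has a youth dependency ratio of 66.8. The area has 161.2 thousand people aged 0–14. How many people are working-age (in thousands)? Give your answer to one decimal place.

Youth dependency ratio = youth / working-age × 100
66.8 = 161.2 / W × 100
⇒ 241.3

Working-age: 241.3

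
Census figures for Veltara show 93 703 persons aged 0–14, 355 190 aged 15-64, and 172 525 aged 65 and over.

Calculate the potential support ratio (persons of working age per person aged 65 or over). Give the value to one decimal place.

Potential support ratio: 2.1

Potential support ratio = 355 190 / 172 525 = 2.1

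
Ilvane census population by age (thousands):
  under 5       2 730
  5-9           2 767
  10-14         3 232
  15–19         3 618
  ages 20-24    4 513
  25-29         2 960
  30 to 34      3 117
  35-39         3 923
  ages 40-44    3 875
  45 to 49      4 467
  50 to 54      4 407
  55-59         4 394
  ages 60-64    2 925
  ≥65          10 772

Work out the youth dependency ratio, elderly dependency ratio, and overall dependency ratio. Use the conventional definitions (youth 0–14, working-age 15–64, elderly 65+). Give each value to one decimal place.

0–14: 2 730 + 2 767 + 3 232 = 8 729
15–64: 3 618 + 4 513 + 2 960 + 3 117 + 3 923 + 3 875 + 4 467 + 4 407 + 4 394 + 2 925 = 38 199
65+: 10 772
Youth dependency ratio = 8 729 / 38 199 × 100 = 22.9
Old-age dependency ratio = 10 772 / 38 199 × 100 = 28.2
Total dependency ratio = (8 729 + 10 772) / 38 199 × 100 = 19 501 / 38 199 × 100 = 51.1

Youth dependency ratio: 22.9
Old-age dependency ratio: 28.2
Total dependency ratio: 51.1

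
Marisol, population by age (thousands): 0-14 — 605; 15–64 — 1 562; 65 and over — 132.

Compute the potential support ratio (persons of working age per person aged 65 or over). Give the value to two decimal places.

Potential support ratio: 11.83

Potential support ratio = 1 562 / 132 = 11.83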